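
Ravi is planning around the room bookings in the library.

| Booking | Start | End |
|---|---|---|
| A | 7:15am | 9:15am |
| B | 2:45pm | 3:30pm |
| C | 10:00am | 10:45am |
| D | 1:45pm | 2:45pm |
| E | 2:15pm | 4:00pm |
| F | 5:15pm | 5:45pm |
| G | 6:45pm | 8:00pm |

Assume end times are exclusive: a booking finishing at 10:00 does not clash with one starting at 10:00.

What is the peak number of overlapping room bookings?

Sweep the timeline, counting +1 at each start and −1 at each end (ends before starts at a tie):
7:15am start A → 1
9:15am end A → 0
10:00am start C → 1
10:45am end C → 0
1:45pm start D → 1
2:15pm start E → 2
2:45pm end D → 1
2:45pm start B → 2
3:30pm end B → 1
4:00pm end E → 0
5:15pm start F → 1
5:45pm end F → 0
6:45pm start G → 1
8:00pm end G → 0
Peak is 2, at 2:15pm (D, E).

2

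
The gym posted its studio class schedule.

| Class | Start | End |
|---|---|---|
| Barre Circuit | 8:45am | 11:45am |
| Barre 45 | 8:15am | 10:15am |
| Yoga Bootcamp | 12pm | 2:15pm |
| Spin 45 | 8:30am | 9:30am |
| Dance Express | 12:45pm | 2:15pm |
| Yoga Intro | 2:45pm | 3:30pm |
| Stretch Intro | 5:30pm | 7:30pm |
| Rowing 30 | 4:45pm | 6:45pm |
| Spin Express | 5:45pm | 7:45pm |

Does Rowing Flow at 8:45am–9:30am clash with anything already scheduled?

Barre 45: starts 8:15am before Rowing Flow ends 9:30am, and ends 10:15am after Rowing Flow starts 8:45am → overlap.
Spin 45: starts 8:30am before Rowing Flow ends 9:30am, and ends 9:30am after Rowing Flow starts 8:45am → overlap.
Barre Circuit: starts 8:45am before Rowing Flow ends 9:30am, and ends 11:45am after Rowing Flow starts 8:45am → overlap.
Yoga Bootcamp: starts 12pm at or after Rowing Flow ends 9:30am → clear.
Dance Express: starts 12:45pm at or after Rowing Flow ends 9:30am → clear.
Yoga Intro: starts 2:45pm at or after Rowing Flow ends 9:30am → clear.
Rowing 30: starts 4:45pm at or after Rowing Flow ends 9:30am → clear.
Stretch Intro: starts 5:30pm at or after Rowing Flow ends 9:30am → clear.
Spin Express: starts 5:45pm at or after Rowing Flow ends 9:30am → clear.
Rowing Flow overlaps Barre Circuit, Barre 45, Spin 45.

Yes — it overlaps Barre 45, Barre Circuit, Spin 45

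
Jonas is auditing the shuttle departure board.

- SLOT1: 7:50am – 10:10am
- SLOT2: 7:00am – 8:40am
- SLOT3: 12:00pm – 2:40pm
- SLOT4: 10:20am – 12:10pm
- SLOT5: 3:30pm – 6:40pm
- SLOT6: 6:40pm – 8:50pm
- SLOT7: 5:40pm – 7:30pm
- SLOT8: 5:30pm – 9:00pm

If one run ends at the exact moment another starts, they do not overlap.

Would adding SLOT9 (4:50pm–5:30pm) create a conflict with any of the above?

SLOT2: ends 8:40am at or before SLOT9 starts 4:50pm → clear.
SLOT1: ends 10:10am at or before SLOT9 starts 4:50pm → clear.
SLOT4: ends 12:10pm at or before SLOT9 starts 4:50pm → clear.
SLOT3: ends 2:40pm at or before SLOT9 starts 4:50pm → clear.
SLOT5: starts 3:30pm before SLOT9 ends 5:30pm, and ends 6:40pm after SLOT9 starts 4:50pm → overlap.
SLOT8: starts 5:30pm at or after SLOT9 ends 5:30pm → clear.
SLOT7: starts 5:40pm at or after SLOT9 ends 5:30pm → clear.
SLOT6: starts 6:40pm at or after SLOT9 ends 5:30pm → clear.
SLOT9 overlaps SLOT5.

Yes — it overlaps SLOT5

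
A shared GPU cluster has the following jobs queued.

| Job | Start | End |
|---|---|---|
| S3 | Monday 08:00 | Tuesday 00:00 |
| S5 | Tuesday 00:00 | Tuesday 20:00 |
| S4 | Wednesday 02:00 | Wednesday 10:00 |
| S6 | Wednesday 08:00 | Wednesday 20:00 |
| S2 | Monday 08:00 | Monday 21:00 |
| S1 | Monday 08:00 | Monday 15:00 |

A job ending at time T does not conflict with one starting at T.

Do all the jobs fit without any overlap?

Sorted by start: S1, S2, S3, S5, S4, S6.
S2 starts before S1 ends → S1 and S2 overlap.
That's a conflict, so the schedule is not conflict-free.

No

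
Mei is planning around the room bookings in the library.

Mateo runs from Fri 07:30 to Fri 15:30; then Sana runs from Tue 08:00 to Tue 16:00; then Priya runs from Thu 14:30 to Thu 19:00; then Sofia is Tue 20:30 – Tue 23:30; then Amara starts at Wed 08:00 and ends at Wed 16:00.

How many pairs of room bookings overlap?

Sorted by start: Sana, Sofia, Amara, Priya, Mateo.
Sofia starts after Sana ends; Sana is clear from here.
Amara starts after Sofia ends; Sofia is clear from here.
Priya starts after Amara ends; Amara is clear from here.
Mateo starts after Priya ends.
No pair overlaps.

0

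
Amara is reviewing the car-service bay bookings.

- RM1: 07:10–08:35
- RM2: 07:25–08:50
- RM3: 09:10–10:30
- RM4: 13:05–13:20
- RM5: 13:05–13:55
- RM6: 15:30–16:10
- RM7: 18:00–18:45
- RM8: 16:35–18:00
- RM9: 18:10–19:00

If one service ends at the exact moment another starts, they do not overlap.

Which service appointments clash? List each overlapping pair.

Two intervals overlap when each starts before the other ends.
Sorted by start: RM1, RM2, RM3, RM4, RM5, RM6, RM8, RM7, RM9.
RM2 starts before RM1 ends → RM1 and RM2 overlap.
RM3 starts after RM1 ends — done with RM1.
RM3 starts after RM2 ends — done with RM2.
RM4 starts after RM3 ends — done with RM3.
RM5 starts before RM4 ends → RM4 and RM5 overlap.
RM6 starts after RM4 ends — done with RM4.
RM6 starts after RM5 ends — done with RM5.
RM8 starts after RM6 ends — done with RM6.
RM7 starts exactly when RM8 ends (back-to-back, no overlap) — done with RM8.
RM9 starts before RM7 ends → RM7 and RM9 overlap.

RM1 & RM2, RM4 & RM5, RM7 & RM9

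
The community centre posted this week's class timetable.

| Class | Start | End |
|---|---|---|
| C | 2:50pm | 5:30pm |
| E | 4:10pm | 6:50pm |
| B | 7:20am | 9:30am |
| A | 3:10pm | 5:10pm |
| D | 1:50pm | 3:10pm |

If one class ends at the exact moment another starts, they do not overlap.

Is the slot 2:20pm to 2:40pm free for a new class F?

B: ends 9:30am at or before F starts 2:20pm → clear.
D: starts 1:50pm before F ends 2:40pm, and ends 3:10pm after F starts 2:20pm → overlap.
C: starts 2:50pm at or after F ends 2:40pm → clear.
A: starts 3:10pm at or after F ends 2:40pm → clear.
E: starts 4:10pm at or after F ends 2:40pm → clear.
F overlaps D.

No — it overlaps D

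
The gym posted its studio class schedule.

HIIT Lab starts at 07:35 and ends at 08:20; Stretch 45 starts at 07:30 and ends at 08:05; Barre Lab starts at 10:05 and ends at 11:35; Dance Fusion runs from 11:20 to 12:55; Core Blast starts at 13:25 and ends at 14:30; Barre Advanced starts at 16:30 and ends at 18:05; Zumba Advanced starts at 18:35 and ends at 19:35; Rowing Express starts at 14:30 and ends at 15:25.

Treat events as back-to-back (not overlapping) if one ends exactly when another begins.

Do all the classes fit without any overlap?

No

Sorted by start: Stretch 45, HIIT Lab, Barre Lab, Dance Fusion, Core Blast, Rowing Express, Barre Advanced, Zumba Advanced.
HIIT Lab starts before Stretch 45 ends → Stretch 45 and HIIT Lab overlap.
That's a conflict, so the schedule is not conflict-free.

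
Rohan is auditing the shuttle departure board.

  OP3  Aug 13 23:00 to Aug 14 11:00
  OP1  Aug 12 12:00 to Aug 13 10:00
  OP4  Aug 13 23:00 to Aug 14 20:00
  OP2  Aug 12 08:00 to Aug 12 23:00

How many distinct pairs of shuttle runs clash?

2

Two intervals overlap when each starts before the other ends.
Sorted by start: OP2, OP1, OP3, OP4.
OP1 starts before OP2 ends → OP2 and OP1 overlap.
OP3 starts after OP2 ends — done with OP2.
OP3 starts after OP1 ends — done with OP1.
OP4 starts before OP3 ends → OP3 and OP4 overlap.
Overlapping pairs: OP1 & OP2, OP3 & OP4 — 2 in total.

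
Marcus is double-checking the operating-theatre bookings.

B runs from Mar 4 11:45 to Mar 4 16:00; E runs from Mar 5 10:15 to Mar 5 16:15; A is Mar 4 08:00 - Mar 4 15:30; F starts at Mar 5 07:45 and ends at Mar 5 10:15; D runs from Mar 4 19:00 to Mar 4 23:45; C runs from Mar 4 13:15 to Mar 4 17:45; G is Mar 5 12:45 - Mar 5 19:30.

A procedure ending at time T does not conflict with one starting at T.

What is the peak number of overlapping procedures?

Sort all start/end points and keep a running count:
Mar 4 08:00 start A → 1
Mar 4 11:45 start B → 2
Mar 4 13:15 start C → 3
Mar 4 15:30 end A → 2
Mar 4 16:00 end B → 1
Mar 4 17:45 end C → 0
Mar 4 19:00 start D → 1
Mar 4 23:45 end D → 0
Mar 5 07:45 start F → 1
Mar 5 10:15 end F → 0
Mar 5 10:15 start E → 1
Mar 5 12:45 start G → 2
Mar 5 16:15 end E → 1
Mar 5 19:30 end G → 0
Peak is 3, at Mar 4 13:15 (A, B, C).

3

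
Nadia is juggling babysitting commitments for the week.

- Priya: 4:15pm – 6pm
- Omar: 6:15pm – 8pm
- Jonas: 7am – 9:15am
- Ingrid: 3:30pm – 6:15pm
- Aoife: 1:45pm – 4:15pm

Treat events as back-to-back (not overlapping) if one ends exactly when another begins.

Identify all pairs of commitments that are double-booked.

Aoife & Ingrid, Ingrid & Priya

Sorted by start: Jonas, Aoife, Ingrid, Priya, Omar.
Aoife starts after Jonas ends — done with Jonas.
Ingrid starts before Aoife ends → Aoife and Ingrid overlap.
Priya starts exactly when Aoife ends (back-to-back, no overlap) — done with Aoife.
Priya starts before Ingrid ends → Ingrid and Priya overlap.
Omar starts exactly when Ingrid ends (back-to-back, no overlap).
Omar starts after Priya ends.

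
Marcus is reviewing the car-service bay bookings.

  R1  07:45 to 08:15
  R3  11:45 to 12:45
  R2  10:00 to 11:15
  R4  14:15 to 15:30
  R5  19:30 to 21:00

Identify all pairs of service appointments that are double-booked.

no conflicts

Check each pair: they overlap iff neither finishes before the other starts.
Sorted by start: R1, R2, R3, R4, R5.
R2 starts after R1 ends; R1 is clear from here.
R3 starts after R2 ends; R2 is clear from here.
R4 starts after R3 ends; R3 is clear from here.
R5 starts after R4 ends.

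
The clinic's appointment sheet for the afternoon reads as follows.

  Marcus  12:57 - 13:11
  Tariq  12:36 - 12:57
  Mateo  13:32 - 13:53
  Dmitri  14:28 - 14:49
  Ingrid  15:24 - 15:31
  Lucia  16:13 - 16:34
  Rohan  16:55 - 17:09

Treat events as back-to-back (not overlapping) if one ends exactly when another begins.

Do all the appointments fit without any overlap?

Yes

Sorted by start: Tariq, Marcus, Mateo, Dmitri, Ingrid, Lucia, Rohan.
Marcus starts exactly when Tariq ends (back-to-back, no overlap) — done with Tariq.
Mateo starts after Marcus ends — done with Marcus.
Dmitri starts after Mateo ends — done with Mateo.
Ingrid starts after Dmitri ends — done with Dmitri.
Lucia starts after Ingrid ends — done with Ingrid.
Rohan starts after Lucia ends.
Every pair is clear; the schedule has no overlaps.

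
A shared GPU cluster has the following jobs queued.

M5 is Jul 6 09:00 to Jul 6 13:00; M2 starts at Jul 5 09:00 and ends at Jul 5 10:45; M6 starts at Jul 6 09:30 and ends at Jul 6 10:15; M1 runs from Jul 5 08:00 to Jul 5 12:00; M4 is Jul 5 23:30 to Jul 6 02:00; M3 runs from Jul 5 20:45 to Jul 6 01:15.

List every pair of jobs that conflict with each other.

M1 & M2, M3 & M4, M5 & M6

Sorted by start: M1, M2, M3, M4, M5, M6.
M2 starts before M1 ends → M1 and M2 overlap.
M3 starts after M1 ends, so nothing later overlaps M1 either.
M3 starts after M2 ends, so nothing later overlaps M2 either.
M4 starts before M3 ends → M3 and M4 overlap.
M5 starts after M3 ends, so nothing later overlaps M3 either.
M5 starts after M4 ends, so nothing later overlaps M4 either.
M6 starts before M5 ends → M5 and M6 overlap.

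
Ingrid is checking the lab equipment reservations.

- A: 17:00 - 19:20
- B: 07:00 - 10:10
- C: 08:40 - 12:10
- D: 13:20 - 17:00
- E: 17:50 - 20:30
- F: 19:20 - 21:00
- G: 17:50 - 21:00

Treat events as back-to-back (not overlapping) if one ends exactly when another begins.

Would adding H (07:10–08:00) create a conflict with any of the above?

Yes — it overlaps B

B: starts 07:00 before H ends 08:00, and ends 10:10 after H starts 07:10 → overlap.
C: starts 08:40 at or after H ends 08:00 → clear.
D: starts 13:20 at or after H ends 08:00 → clear.
A: starts 17:00 at or after H ends 08:00 → clear.
E: starts 17:50 at or after H ends 08:00 → clear.
G: starts 17:50 at or after H ends 08:00 → clear.
F: starts 19:20 at or after H ends 08:00 → clear.
H overlaps B.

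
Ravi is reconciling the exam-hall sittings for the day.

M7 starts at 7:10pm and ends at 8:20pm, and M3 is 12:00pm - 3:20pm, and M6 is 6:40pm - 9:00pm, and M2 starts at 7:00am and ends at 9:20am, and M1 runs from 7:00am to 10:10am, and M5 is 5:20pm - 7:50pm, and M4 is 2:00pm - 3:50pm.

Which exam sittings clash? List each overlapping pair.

Sorted by start: M1, M2, M3, M4, M5, M6, M7.
M2 starts before M1 ends → M1 and M2 overlap.
M3 starts after M1 ends, so nothing later overlaps M1 either.
M3 starts after M2 ends, so nothing later overlaps M2 either.
M4 starts before M3 ends → M3 and M4 overlap.
M5 starts after M3 ends, so nothing later overlaps M3 either.
M5 starts after M4 ends, so nothing later overlaps M4 either.
M6 starts before M5 ends → M5 and M6 overlap.
M7 starts before M5 ends → M5 and M7 overlap.
M7 starts before M6 ends → M6 and M7 overlap.

M1 & M2, M3 & M4, M5 & M6, M5 & M7, M6 & M7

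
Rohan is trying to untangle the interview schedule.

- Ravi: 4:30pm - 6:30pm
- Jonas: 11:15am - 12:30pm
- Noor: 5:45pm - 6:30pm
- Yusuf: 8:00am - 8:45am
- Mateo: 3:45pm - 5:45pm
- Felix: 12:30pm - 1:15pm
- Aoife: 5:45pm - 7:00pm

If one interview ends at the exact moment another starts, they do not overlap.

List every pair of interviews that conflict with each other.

Aoife & Noor, Aoife & Ravi, Mateo & Ravi, Noor & Ravi

Sorted by start: Yusuf, Jonas, Felix, Mateo, Ravi, Aoife, Noor.
Jonas starts after Yusuf ends, so Yusuf has no further overlaps.
Felix starts exactly when Jonas ends (back-to-back, no overlap), so Jonas has no further overlaps.
Mateo starts after Felix ends, so Felix has no further overlaps.
Ravi starts before Mateo ends → Mateo and Ravi overlap.
Aoife starts exactly when Mateo ends (back-to-back, no overlap), so Mateo has no further overlaps.
Aoife starts before Ravi ends → Ravi and Aoife overlap.
Noor starts before Ravi ends → Ravi and Noor overlap.
Noor starts before Aoife ends → Aoife and Noor overlap.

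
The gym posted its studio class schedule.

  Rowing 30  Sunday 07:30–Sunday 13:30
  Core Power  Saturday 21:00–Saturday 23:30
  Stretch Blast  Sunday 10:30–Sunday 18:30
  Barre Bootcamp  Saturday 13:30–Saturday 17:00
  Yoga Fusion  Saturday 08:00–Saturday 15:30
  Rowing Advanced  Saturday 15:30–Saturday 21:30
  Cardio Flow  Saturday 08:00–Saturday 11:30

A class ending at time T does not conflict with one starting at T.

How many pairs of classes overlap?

5

Two intervals overlap when each starts before the other ends.
Sorted by start: Yoga Fusion, Cardio Flow, Barre Bootcamp, Rowing Advanced, Core Power, Rowing 30, Stretch Blast.
Cardio Flow starts before Yoga Fusion ends → Yoga Fusion and Cardio Flow overlap.
Barre Bootcamp starts before Yoga Fusion ends → Yoga Fusion and Barre Bootcamp overlap.
Rowing Advanced starts exactly when Yoga Fusion ends (back-to-back, no overlap), so nothing later overlaps Yoga Fusion either.
Barre Bootcamp starts after Cardio Flow ends, so nothing later overlaps Cardio Flow either.
Rowing Advanced starts before Barre Bootcamp ends → Barre Bootcamp and Rowing Advanced overlap.
Core Power starts after Barre Bootcamp ends, so nothing later overlaps Barre Bootcamp either.
Core Power starts before Rowing Advanced ends → Rowing Advanced and Core Power overlap.
Rowing 30 starts after Rowing Advanced ends, so nothing later overlaps Rowing Advanced either.
Rowing 30 starts after Core Power ends, so nothing later overlaps Core Power either.
Stretch Blast starts before Rowing 30 ends → Rowing 30 and Stretch Blast overlap.
Overlapping pairs: Barre Bootcamp & Rowing Advanced, Barre Bootcamp & Yoga Fusion, Cardio Flow & Yoga Fusion, Core Power & Rowing Advanced, Rowing 30 & Stretch Blast — 5 in total.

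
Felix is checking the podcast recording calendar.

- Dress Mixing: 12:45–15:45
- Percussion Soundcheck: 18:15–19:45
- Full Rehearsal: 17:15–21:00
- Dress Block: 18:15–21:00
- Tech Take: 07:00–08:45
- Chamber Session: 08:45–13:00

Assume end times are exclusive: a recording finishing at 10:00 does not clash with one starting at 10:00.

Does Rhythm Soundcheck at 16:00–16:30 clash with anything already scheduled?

No — it doesn't clash with anything

Tech Take: ends 08:45 at or before Rhythm Soundcheck starts 16:00 → clear.
Chamber Session: ends 13:00 at or before Rhythm Soundcheck starts 16:00 → clear.
Dress Mixing: ends 15:45 at or before Rhythm Soundcheck starts 16:00 → clear.
Full Rehearsal: starts 17:15 at or after Rhythm Soundcheck ends 16:30 → clear.
Percussion Soundcheck: starts 18:15 at or after Rhythm Soundcheck ends 16:30 → clear.
Dress Block: starts 18:15 at or after Rhythm Soundcheck ends 16:30 → clear.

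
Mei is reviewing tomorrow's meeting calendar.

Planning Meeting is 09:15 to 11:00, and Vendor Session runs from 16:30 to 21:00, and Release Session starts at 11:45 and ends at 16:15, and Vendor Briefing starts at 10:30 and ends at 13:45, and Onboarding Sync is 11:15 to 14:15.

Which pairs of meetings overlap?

Onboarding Sync & Release Session, Onboarding Sync & Vendor Briefing, Planning Meeting & Vendor Briefing, Release Session & Vendor Briefing

Sorted by start: Planning Meeting, Vendor Briefing, Onboarding Sync, Release Session, Vendor Session.
Vendor Briefing starts before Planning Meeting ends → Planning Meeting and Vendor Briefing overlap.
Onboarding Sync starts after Planning Meeting ends — done with Planning Meeting.
Onboarding Sync starts before Vendor Briefing ends → Vendor Briefing and Onboarding Sync overlap.
Release Session starts before Vendor Briefing ends → Vendor Briefing and Release Session overlap.
Vendor Session starts after Vendor Briefing ends.
Release Session starts before Onboarding Sync ends → Onboarding Sync and Release Session overlap.
Vendor Session starts after Onboarding Sync ends.
Vendor Session starts after Release Session ends.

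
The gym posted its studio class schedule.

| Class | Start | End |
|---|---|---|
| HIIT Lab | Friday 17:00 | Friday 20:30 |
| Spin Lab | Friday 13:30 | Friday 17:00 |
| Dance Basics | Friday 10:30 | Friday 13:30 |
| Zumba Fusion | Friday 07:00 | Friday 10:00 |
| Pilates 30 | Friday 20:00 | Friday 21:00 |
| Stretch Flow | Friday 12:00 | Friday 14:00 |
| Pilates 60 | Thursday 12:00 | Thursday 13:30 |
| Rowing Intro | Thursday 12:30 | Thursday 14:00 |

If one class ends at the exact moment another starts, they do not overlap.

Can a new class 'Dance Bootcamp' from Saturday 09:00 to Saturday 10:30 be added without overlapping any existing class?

Yes — the slot is free

Pilates 60: ends Thursday 13:30 at or before Dance Bootcamp starts Saturday 09:00 → clear.
Rowing Intro: ends Thursday 14:00 at or before Dance Bootcamp starts Saturday 09:00 → clear.
Zumba Fusion: ends Friday 10:00 at or before Dance Bootcamp starts Saturday 09:00 → clear.
Dance Basics: ends Friday 13:30 at or before Dance Bootcamp starts Saturday 09:00 → clear.
Stretch Flow: ends Friday 14:00 at or before Dance Bootcamp starts Saturday 09:00 → clear.
Spin Lab: ends Friday 17:00 at or before Dance Bootcamp starts Saturday 09:00 → clear.
HIIT Lab: ends Friday 20:30 at or before Dance Bootcamp starts Saturday 09:00 → clear.
Pilates 30: ends Friday 21:00 at or before Dance Bootcamp starts Saturday 09:00 → clear.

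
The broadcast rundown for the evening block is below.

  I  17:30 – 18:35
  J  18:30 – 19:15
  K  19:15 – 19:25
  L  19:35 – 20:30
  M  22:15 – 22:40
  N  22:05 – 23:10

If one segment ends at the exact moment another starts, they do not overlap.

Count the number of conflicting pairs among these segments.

Sorted by start: I, J, K, L, N, M.
J starts before I ends → I and J overlap.
K starts after I ends, so nothing later overlaps I either.
K starts exactly when J ends (back-to-back, no overlap), so nothing later overlaps J either.
L starts after K ends, so nothing later overlaps K either.
N starts after L ends, so nothing later overlaps L either.
M starts before N ends → N and M overlap.
Overlapping pairs: I & J, M & N — 2 in total.

2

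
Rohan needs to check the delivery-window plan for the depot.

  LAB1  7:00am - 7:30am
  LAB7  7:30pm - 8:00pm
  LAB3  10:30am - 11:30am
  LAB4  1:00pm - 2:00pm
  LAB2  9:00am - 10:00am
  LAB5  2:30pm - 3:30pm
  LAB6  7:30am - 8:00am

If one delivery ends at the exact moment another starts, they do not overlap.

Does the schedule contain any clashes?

No

Two intervals overlap when each starts before the other ends.
Sorted by start: LAB1, LAB6, LAB2, LAB3, LAB4, LAB5, LAB7.
LAB6 starts exactly when LAB1 ends (back-to-back, no overlap); LAB1 is clear from here.
LAB2 starts after LAB6 ends; LAB6 is clear from here.
LAB3 starts after LAB2 ends; LAB2 is clear from here.
LAB4 starts after LAB3 ends; LAB3 is clear from here.
LAB5 starts after LAB4 ends; LAB4 is clear from here.
LAB7 starts after LAB5 ends.
Every pair is clear; the schedule has no overlaps.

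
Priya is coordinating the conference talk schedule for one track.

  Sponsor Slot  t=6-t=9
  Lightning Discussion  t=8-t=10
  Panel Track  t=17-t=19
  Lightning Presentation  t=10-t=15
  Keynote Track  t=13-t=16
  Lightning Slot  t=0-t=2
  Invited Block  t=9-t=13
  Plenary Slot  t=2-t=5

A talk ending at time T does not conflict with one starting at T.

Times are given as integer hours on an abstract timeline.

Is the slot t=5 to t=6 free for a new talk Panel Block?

Yes — the slot is free

Lightning Slot: ends t=2 at or before Panel Block starts t=5 → clear.
Plenary Slot: ends t=5 at or before Panel Block starts t=5 → clear.
Sponsor Slot: starts t=6 at or after Panel Block ends t=6 → clear.
Lightning Discussion: starts t=8 at or after Panel Block ends t=6 → clear.
Invited Block: starts t=9 at or after Panel Block ends t=6 → clear.
Lightning Presentation: starts t=10 at or after Panel Block ends t=6 → clear.
Keynote Track: starts t=13 at or after Panel Block ends t=6 → clear.
Panel Track: starts t=17 at or after Panel Block ends t=6 → clear.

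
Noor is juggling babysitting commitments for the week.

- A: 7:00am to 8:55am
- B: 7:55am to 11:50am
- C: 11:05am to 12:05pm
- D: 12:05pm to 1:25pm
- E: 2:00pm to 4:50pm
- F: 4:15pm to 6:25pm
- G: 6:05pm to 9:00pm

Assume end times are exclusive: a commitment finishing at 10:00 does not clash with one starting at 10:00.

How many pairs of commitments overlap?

Sorted by start: A, B, C, D, E, F, G.
B starts before A ends → A and B overlap.
C starts after A ends; A is clear from here.
C starts before B ends → B and C overlap.
D starts after B ends; B is clear from here.
D starts exactly when C ends (back-to-back, no overlap); C is clear from here.
E starts after D ends; D is clear from here.
F starts before E ends → E and F overlap.
G starts after E ends.
G starts before F ends → F and G overlap.
Overlapping pairs: A & B, B & C, E & F, F & G — 4 in total.

4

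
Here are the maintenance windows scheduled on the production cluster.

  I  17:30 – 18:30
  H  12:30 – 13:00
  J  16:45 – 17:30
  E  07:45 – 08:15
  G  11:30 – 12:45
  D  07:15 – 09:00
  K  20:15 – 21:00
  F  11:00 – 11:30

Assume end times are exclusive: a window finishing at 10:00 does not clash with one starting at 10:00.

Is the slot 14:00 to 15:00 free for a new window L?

Yes — the slot is free

D: ends 09:00 at or before L starts 14:00 → clear.
E: ends 08:15 at or before L starts 14:00 → clear.
F: ends 11:30 at or before L starts 14:00 → clear.
G: ends 12:45 at or before L starts 14:00 → clear.
H: ends 13:00 at or before L starts 14:00 → clear.
J: starts 16:45 at or after L ends 15:00 → clear.
I: starts 17:30 at or after L ends 15:00 → clear.
K: starts 20:15 at or after L ends 15:00 → clear.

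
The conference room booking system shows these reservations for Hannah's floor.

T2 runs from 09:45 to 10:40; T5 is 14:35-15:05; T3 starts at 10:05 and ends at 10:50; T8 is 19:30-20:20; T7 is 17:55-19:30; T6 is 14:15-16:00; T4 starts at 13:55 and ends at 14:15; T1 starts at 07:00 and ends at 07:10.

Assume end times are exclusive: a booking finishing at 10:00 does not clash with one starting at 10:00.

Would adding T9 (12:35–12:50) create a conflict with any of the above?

No — it doesn't clash with anything

T1: ends 07:10 at or before T9 starts 12:35 → clear.
T2: ends 10:40 at or before T9 starts 12:35 → clear.
T3: ends 10:50 at or before T9 starts 12:35 → clear.
T4: starts 13:55 at or after T9 ends 12:50 → clear.
T6: starts 14:15 at or after T9 ends 12:50 → clear.
T5: starts 14:35 at or after T9 ends 12:50 → clear.
T7: starts 17:55 at or after T9 ends 12:50 → clear.
T8: starts 19:30 at or after T9 ends 12:50 → clear.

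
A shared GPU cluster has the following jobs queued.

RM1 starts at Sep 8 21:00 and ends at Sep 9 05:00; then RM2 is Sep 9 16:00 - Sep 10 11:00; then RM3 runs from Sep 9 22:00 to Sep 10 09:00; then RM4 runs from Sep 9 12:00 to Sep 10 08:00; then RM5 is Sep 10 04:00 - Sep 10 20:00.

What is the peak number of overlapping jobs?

Sort all start/end points and keep a running count:
Sep 8 21:00 start RM1 → 1
Sep 9 05:00 end RM1 → 0
Sep 9 12:00 start RM4 → 1
Sep 9 16:00 start RM2 → 2
Sep 9 22:00 start RM3 → 3
Sep 10 04:00 start RM5 → 4
Sep 10 08:00 end RM4 → 3
Sep 10 09:00 end RM3 → 2
Sep 10 11:00 end RM2 → 1
Sep 10 20:00 end RM5 → 0
Peak is 4, at Sep 10 04:00 (RM2, RM3, RM4, RM5).

4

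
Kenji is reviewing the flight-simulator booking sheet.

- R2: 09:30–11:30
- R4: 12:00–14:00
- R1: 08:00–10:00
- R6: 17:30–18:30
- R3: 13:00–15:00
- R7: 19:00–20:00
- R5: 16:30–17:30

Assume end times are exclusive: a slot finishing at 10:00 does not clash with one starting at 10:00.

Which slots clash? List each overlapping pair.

R1 & R2, R3 & R4

Sorted by start: R1, R2, R4, R3, R5, R6, R7.
R2 starts before R1 ends → R1 and R2 overlap.
R4 starts after R1 ends, so R1 has no further overlaps.
R4 starts after R2 ends, so R2 has no further overlaps.
R3 starts before R4 ends → R4 and R3 overlap.
R5 starts after R4 ends, so R4 has no further overlaps.
R5 starts after R3 ends, so R3 has no further overlaps.
R6 starts exactly when R5 ends (back-to-back, no overlap), so R5 has no further overlaps.
R7 starts after R6 ends.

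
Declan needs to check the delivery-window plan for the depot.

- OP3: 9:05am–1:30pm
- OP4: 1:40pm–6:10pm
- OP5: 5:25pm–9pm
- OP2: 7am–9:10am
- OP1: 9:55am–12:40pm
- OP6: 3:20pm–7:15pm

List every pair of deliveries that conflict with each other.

OP1 & OP3, OP2 & OP3, OP4 & OP5, OP4 & OP6, OP5 & OP6

Sorted by start: OP2, OP3, OP1, OP4, OP6, OP5.
OP3 starts before OP2 ends → OP2 and OP3 overlap.
OP1 starts after OP2 ends; OP2 is clear from here.
OP1 starts before OP3 ends → OP3 and OP1 overlap.
OP4 starts after OP3 ends; OP3 is clear from here.
OP4 starts after OP1 ends; OP1 is clear from here.
OP6 starts before OP4 ends → OP4 and OP6 overlap.
OP5 starts before OP4 ends → OP4 and OP5 overlap.
OP5 starts before OP6 ends → OP6 and OP5 overlap.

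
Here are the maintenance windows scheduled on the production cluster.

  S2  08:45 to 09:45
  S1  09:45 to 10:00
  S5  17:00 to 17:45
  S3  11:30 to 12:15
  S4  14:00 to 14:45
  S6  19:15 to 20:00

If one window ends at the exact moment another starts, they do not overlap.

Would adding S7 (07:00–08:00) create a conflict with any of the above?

No — it doesn't clash with anything

S2: starts 08:45 at or after S7 ends 08:00 → clear.
S1: starts 09:45 at or after S7 ends 08:00 → clear.
S3: starts 11:30 at or after S7 ends 08:00 → clear.
S4: starts 14:00 at or after S7 ends 08:00 → clear.
S5: starts 17:00 at or after S7 ends 08:00 → clear.
S6: starts 19:15 at or after S7 ends 08:00 → clear.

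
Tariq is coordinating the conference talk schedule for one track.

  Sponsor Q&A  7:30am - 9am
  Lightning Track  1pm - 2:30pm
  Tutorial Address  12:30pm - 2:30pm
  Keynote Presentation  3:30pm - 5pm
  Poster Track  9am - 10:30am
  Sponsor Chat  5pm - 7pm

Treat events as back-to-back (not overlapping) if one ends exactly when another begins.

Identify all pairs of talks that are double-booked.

Check each pair: they overlap iff neither finishes before the other starts.
Sorted by start: Sponsor Q&A, Poster Track, Tutorial Address, Lightning Track, Keynote Presentation, Sponsor Chat.
Poster Track starts exactly when Sponsor Q&A ends (back-to-back, no overlap); Sponsor Q&A is clear from here.
Tutorial Address starts after Poster Track ends; Poster Track is clear from here.
Lightning Track starts before Tutorial Address ends → Tutorial Address and Lightning Track overlap.
Keynote Presentation starts after Tutorial Address ends; Tutorial Address is clear from here.
Keynote Presentation starts after Lightning Track ends; Lightning Track is clear from here.
Sponsor Chat starts exactly when Keynote Presentation ends (back-to-back, no overlap).

Lightning Track & Tutorial Address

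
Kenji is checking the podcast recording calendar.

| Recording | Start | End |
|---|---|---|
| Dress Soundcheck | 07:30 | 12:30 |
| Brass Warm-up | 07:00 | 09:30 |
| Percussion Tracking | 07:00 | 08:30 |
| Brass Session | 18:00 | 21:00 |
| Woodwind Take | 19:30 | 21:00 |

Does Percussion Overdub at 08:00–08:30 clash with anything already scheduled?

Brass Warm-up: starts 07:00 before Percussion Overdub ends 08:30, and ends 09:30 after Percussion Overdub starts 08:00 → overlap.
Percussion Tracking: starts 07:00 before Percussion Overdub ends 08:30, and ends 08:30 after Percussion Overdub starts 08:00 → overlap.
Dress Soundcheck: starts 07:30 before Percussion Overdub ends 08:30, and ends 12:30 after Percussion Overdub starts 08:00 → overlap.
Brass Session: starts 18:00 at or after Percussion Overdub ends 08:30 → clear.
Woodwind Take: starts 19:30 at or after Percussion Overdub ends 08:30 → clear.
Percussion Overdub overlaps Brass Warm-up, Percussion Tracking, Dress Soundcheck.

Yes — it overlaps Brass Warm-up, Dress Soundcheck, Percussion Tracking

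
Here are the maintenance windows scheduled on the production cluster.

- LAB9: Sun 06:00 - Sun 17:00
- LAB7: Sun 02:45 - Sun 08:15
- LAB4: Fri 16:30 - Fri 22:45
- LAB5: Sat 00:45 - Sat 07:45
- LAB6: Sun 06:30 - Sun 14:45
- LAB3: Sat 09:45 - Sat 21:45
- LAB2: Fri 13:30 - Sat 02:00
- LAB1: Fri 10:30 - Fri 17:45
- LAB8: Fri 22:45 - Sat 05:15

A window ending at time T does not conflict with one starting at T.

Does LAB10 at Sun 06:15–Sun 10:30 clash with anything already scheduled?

Yes — it overlaps LAB6, LAB7, LAB9

LAB1: ends Fri 17:45 at or before LAB10 starts Sun 06:15 → clear.
LAB2: ends Sat 02:00 at or before LAB10 starts Sun 06:15 → clear.
LAB4: ends Fri 22:45 at or before LAB10 starts Sun 06:15 → clear.
LAB8: ends Sat 05:15 at or before LAB10 starts Sun 06:15 → clear.
LAB5: ends Sat 07:45 at or before LAB10 starts Sun 06:15 → clear.
LAB3: ends Sat 21:45 at or before LAB10 starts Sun 06:15 → clear.
LAB7: starts Sun 02:45 before LAB10 ends Sun 10:30, and ends Sun 08:15 after LAB10 starts Sun 06:15 → overlap.
LAB9: starts Sun 06:00 before LAB10 ends Sun 10:30, and ends Sun 17:00 after LAB10 starts Sun 06:15 → overlap.
LAB6: starts Sun 06:30 before LAB10 ends Sun 10:30, and ends Sun 14:45 after LAB10 starts Sun 06:15 → overlap.
LAB10 overlaps LAB6, LAB7, LAB9.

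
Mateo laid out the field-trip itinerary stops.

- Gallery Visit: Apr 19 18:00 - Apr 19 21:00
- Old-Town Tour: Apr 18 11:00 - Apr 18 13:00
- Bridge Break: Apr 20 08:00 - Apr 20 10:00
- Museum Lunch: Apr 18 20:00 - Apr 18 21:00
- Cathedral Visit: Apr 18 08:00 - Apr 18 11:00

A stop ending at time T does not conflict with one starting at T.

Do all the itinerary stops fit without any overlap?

Yes

Sorted by start: Cathedral Visit, Old-Town Tour, Museum Lunch, Gallery Visit, Bridge Break.
Old-Town Tour starts exactly when Cathedral Visit ends (back-to-back, no overlap), so nothing later overlaps Cathedral Visit either.
Museum Lunch starts after Old-Town Tour ends, so nothing later overlaps Old-Town Tour either.
Gallery Visit starts after Museum Lunch ends, so nothing later overlaps Museum Lunch either.
Bridge Break starts after Gallery Visit ends.
Every pair is clear; the schedule has no overlaps.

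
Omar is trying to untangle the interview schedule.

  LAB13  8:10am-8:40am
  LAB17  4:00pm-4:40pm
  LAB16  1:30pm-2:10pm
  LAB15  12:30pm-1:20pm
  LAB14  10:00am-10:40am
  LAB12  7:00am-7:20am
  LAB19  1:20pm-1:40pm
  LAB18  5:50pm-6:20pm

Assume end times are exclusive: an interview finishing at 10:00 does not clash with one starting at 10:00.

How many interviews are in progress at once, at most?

2

Sweep the timeline, counting +1 at each start and −1 at each end (ends before starts at a tie):
7:00am start LAB12 → 1
7:20am end LAB12 → 0
8:10am start LAB13 → 1
8:40am end LAB13 → 0
10:00am start LAB14 → 1
10:40am end LAB14 → 0
12:30pm start LAB15 → 1
1:20pm end LAB15 → 0
1:20pm start LAB19 → 1
1:30pm start LAB16 → 2
1:40pm end LAB19 → 1
2:10pm end LAB16 → 0
4:00pm start LAB17 → 1
4:40pm end LAB17 → 0
5:50pm start LAB18 → 1
6:20pm end LAB18 → 0
Peak is 2, at 1:30pm (LAB16, LAB19).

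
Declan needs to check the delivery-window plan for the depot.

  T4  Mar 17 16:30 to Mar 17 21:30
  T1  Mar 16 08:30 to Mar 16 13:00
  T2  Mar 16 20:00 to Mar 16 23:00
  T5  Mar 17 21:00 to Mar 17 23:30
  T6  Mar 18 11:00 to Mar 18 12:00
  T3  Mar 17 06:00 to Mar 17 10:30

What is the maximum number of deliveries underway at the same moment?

2

Sweep the timeline, counting +1 at each start and −1 at each end (ends before starts at a tie):
Mar 16 08:30 start T1 → 1
Mar 16 13:00 end T1 → 0
Mar 16 20:00 start T2 → 1
Mar 16 23:00 end T2 → 0
Mar 17 06:00 start T3 → 1
Mar 17 10:30 end T3 → 0
Mar 17 16:30 start T4 → 1
Mar 17 21:00 start T5 → 2
Mar 17 21:30 end T4 → 1
Mar 17 23:30 end T5 → 0
Mar 18 11:00 start T6 → 1
Mar 18 12:00 end T6 → 0
Peak is 2, at Mar 17 21:00 (T4, T5).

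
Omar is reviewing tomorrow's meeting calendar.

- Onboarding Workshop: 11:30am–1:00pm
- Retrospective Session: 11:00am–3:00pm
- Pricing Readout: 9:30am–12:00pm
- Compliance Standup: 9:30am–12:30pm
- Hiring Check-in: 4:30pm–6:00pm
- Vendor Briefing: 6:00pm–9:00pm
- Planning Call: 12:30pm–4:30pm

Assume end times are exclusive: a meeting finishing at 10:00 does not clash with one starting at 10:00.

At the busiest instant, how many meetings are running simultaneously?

Walk through starts and ends in time order (an end at T is processed before a start at T):
9:30am start Compliance Standup → 1
9:30am start Pricing Readout → 2
11:00am start Retrospective Session → 3
11:30am start Onboarding Workshop → 4
12:00pm end Pricing Readout → 3
12:30pm end Compliance Standup → 2
12:30pm start Planning Call → 3
1:00pm end Onboarding Workshop → 2
3:00pm end Retrospective Session → 1
4:30pm end Planning Call → 0
4:30pm start Hiring Check-in → 1
6:00pm end Hiring Check-in → 0
6:00pm start Vendor Briefing → 1
9:00pm end Vendor Briefing → 0
Peak is 4, at 11:30am (Compliance Standup, Onboarding Workshop, Pricing Readout, Retrospective Session).

4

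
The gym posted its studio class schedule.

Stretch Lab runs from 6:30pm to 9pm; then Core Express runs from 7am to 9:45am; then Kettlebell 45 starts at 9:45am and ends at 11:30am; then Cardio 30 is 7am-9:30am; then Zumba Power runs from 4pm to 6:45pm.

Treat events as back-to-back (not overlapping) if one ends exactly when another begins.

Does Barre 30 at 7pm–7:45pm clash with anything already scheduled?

Yes — it overlaps Stretch Lab

Core Express: ends 9:45am at or before Barre 30 starts 7pm → clear.
Cardio 30: ends 9:30am at or before Barre 30 starts 7pm → clear.
Kettlebell 45: ends 11:30am at or before Barre 30 starts 7pm → clear.
Zumba Power: ends 6:45pm at or before Barre 30 starts 7pm → clear.
Stretch Lab: starts 6:30pm before Barre 30 ends 7:45pm, and ends 9pm after Barre 30 starts 7pm → overlap.
Barre 30 overlaps Stretch Lab.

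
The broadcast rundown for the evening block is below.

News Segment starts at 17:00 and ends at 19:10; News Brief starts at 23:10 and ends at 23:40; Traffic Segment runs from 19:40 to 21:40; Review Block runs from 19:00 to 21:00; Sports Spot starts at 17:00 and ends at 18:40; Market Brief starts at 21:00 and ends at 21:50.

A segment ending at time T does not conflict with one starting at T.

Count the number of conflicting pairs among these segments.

4

Sorted by start: Sports Spot, News Segment, Review Block, Traffic Segment, Market Brief, News Brief.
News Segment starts before Sports Spot ends → Sports Spot and News Segment overlap.
Review Block starts after Sports Spot ends, so Sports Spot has no further overlaps.
Review Block starts before News Segment ends → News Segment and Review Block overlap.
Traffic Segment starts after News Segment ends, so News Segment has no further overlaps.
Traffic Segment starts before Review Block ends → Review Block and Traffic Segment overlap.
Market Brief starts exactly when Review Block ends (back-to-back, no overlap), so Review Block has no further overlaps.
Market Brief starts before Traffic Segment ends → Traffic Segment and Market Brief overlap.
News Brief starts after Traffic Segment ends.
News Brief starts after Market Brief ends.
Overlapping pairs: Market Brief & Traffic Segment, News Segment & Review Block, News Segment & Sports Spot, Review Block & Traffic Segment — 4 in total.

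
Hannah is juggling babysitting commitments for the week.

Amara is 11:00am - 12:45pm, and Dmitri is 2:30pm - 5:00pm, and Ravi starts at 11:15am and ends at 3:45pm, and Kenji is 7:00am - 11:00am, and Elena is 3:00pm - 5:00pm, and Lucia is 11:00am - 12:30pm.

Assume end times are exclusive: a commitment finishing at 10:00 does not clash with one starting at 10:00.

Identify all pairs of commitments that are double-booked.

Amara & Lucia, Amara & Ravi, Dmitri & Elena, Dmitri & Ravi, Elena & Ravi, Lucia & Ravi

Sorted by start: Kenji, Lucia, Amara, Ravi, Dmitri, Elena.
Lucia starts exactly when Kenji ends (back-to-back, no overlap); Kenji is clear from here.
Amara starts before Lucia ends → Lucia and Amara overlap.
Ravi starts before Lucia ends → Lucia and Ravi overlap.
Dmitri starts after Lucia ends; Lucia is clear from here.
Ravi starts before Amara ends → Amara and Ravi overlap.
Dmitri starts after Amara ends; Amara is clear from here.
Dmitri starts before Ravi ends → Ravi and Dmitri overlap.
Elena starts before Ravi ends → Ravi and Elena overlap.
Elena starts before Dmitri ends → Dmitri and Elena overlap.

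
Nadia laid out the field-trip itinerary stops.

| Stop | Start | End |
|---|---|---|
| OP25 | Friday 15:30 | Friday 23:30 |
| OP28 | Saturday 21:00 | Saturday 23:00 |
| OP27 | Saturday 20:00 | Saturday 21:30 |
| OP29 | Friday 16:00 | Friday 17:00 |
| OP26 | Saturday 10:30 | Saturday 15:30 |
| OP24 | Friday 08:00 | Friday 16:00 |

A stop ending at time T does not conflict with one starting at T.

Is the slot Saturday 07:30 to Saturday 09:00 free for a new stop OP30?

OP24: ends Friday 16:00 at or before OP30 starts Saturday 07:30 → clear.
OP25: ends Friday 23:30 at or before OP30 starts Saturday 07:30 → clear.
OP29: ends Friday 17:00 at or before OP30 starts Saturday 07:30 → clear.
OP26: starts Saturday 10:30 at or after OP30 ends Saturday 09:00 → clear.
OP27: starts Saturday 20:00 at or after OP30 ends Saturday 09:00 → clear.
OP28: starts Saturday 21:00 at or after OP30 ends Saturday 09:00 → clear.

Yes — the slot is free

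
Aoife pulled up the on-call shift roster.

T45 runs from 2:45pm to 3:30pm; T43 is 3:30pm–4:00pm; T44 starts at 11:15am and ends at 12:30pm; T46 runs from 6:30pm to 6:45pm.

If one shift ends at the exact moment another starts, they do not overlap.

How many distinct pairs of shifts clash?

Sorted by start: T44, T45, T43, T46.
T45 starts after T44 ends, so T44 has no further overlaps.
T43 starts exactly when T45 ends (back-to-back, no overlap), so T45 has no further overlaps.
T46 starts after T43 ends.
No pair overlaps.

0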